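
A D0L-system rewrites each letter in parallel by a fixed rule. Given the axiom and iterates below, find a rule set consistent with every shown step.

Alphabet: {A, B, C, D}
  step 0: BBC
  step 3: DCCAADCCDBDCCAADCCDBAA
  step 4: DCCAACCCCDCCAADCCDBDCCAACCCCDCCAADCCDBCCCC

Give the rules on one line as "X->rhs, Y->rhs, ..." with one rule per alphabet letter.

A->CC, B->DB, C->A, D->DCC

  step 3 ⇒ step 4: DCCAADCCDBDCCAADCCDBAA ⇒ DCC·A·A·CC·CC·DCC·A·A·DCC·DB·DCC·A·A·CC·CC·DCC·A·A·DCC·DB·CC·CC
    A ↦ CC
    B ↦ DB
    C ↦ A
    D ↦ DCC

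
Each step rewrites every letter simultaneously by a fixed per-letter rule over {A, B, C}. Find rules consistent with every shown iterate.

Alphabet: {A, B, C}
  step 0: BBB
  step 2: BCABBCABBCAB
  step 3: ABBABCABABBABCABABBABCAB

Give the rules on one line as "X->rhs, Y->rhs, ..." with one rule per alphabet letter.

  step 2 ⇒ step 3: BCABBCABBCAB ⇒ AB·BA·BC·AB·AB·BA·BC·AB·AB·BA·BC·AB
    A ↦ BC
    B ↦ AB
    C ↦ BA

A->BC, B->AB, C->BA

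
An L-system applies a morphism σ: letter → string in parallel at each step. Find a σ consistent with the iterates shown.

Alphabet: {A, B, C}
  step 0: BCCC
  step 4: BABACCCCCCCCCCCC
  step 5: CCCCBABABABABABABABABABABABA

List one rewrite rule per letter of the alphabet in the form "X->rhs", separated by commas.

A->C, B->C, C->BA

  step 4 ⇒ step 5: BABACCCCCCCCCCCC ⇒ C·C·C·C·BA·BA·BA·BA·BA·BA·BA·BA·BA·BA·BA·BA
    A ↦ C
    B ↦ C
    C ↦ BA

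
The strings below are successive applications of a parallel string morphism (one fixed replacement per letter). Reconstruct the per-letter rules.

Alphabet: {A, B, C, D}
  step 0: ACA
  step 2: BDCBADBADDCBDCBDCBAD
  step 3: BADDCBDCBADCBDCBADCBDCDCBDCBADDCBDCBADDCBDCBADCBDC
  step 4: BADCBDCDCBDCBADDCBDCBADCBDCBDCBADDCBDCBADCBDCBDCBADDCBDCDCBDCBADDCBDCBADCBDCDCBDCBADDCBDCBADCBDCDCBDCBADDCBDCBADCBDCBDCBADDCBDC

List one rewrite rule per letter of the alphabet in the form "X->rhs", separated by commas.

  step 3 ⇒ step 4: BADDCBDCBADCBDCBADCBDCDCBDCBADDCBDCBADDCBDCBADCBDC ⇒ BAD·CB·DC·DC·BDC·BAD·DC·BDC·BAD·CB·DC·BDC·BAD·DC·BDC·BAD·CB·DC·BDC·BAD·DC·BDC·DC·BDC·BAD·DC·BDC·BAD·CB·DC·DC·BDC·BAD·DC·BDC·BAD·CB·DC·DC·BDC·BAD·DC·BDC·BAD·CB·DC·BDC·BAD·DC·BDC
    A ↦ CB
    B ↦ BAD
    C ↦ BDC
    D ↦ DC

A->CB, B->BAD, C->BDC, D->DC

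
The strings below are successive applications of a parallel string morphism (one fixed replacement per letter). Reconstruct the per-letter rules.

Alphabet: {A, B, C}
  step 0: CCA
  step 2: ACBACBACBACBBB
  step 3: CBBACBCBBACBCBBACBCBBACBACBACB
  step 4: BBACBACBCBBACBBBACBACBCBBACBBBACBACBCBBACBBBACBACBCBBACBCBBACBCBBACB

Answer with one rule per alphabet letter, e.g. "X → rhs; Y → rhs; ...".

  step 3 ⇒ step 4: CBBACBCBBACBCBBACBCBBACBACBACB ⇒ BB·ACB·ACB·C·BB·ACB·BB·ACB·ACB·C·BB·ACB·BB·ACB·ACB·C·BB·ACB·BB·ACB·ACB·C·BB·ACB·C·BB·ACB·C·BB·ACB
    A ↦ C
    B ↦ ACB
    C ↦ BB

A->C, B->ACB, C->BB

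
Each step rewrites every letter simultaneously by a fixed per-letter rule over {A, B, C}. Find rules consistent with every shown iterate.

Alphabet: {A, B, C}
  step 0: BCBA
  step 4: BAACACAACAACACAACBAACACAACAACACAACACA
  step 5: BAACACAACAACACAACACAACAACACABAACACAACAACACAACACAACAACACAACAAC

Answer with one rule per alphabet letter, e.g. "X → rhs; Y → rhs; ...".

A->AC, B->BA, C->A

  step 4 ⇒ step 5: BAACACAACAACACAACBAACACAACAACACAACACA ⇒ BA·AC·AC·A·AC·A·AC·AC·A·AC·AC·A·AC·A·AC·AC·A·BA·AC·AC·A·AC·A·AC·AC·A·AC·AC·A·AC·A·AC·AC·A·AC·A·AC
    A ↦ AC
    B ↦ BA
    C ↦ A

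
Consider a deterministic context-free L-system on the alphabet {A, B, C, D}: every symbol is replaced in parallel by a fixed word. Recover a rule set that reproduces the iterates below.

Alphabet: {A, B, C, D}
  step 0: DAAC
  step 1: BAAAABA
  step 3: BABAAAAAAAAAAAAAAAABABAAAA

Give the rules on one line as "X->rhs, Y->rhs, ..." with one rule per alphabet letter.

  step 0 ⇒ step 1: DAAC ⇒ B·AA·AA·BA
    A ↦ AA
    C ↦ BA
    D ↦ B
    B ↦ CD  (constrained at step 1)

A->AA, B->CD, C->BA, D->B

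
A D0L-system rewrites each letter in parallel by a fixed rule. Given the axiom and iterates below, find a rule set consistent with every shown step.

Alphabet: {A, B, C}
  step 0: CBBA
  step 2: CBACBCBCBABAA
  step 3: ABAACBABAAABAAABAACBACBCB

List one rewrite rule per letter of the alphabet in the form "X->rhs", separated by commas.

A->CB, B->A, C->ABA

  step 2 ⇒ step 3: CBACBCBCBABAA ⇒ ABA·A·CB·ABA·A·ABA·A·ABA·A·CB·A·CB·CB
    A ↦ CB
    B ↦ A
    C ↦ ABA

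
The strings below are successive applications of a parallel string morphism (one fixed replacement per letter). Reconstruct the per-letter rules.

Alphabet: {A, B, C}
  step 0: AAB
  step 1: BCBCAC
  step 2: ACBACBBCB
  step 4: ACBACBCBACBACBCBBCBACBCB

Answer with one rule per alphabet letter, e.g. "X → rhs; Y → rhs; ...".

A->BC, B->AC, C->B

  step 1 ⇒ step 2: BCBCAC ⇒ AC·B·AC·B·BC·B
    A ↦ BC
    B ↦ AC
    C ↦ B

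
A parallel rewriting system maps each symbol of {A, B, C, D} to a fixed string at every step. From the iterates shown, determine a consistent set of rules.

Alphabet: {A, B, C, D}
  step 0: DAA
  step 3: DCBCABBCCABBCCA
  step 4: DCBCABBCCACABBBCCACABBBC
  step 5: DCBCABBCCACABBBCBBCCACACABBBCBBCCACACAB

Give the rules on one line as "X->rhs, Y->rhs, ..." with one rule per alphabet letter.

A->BC, B->CA, C->B, D->DC

  step 4 ⇒ step 5: DCBCABBCCACABBBCCACABBBC ⇒ DC·B·CA·B·BC·CA·CA·B·B·BC·B·BC·CA·CA·CA·B·B·BC·B·BC·CA·CA·CA·B
    A ↦ BC
    B ↦ CA
    C ↦ B
    D ↦ DC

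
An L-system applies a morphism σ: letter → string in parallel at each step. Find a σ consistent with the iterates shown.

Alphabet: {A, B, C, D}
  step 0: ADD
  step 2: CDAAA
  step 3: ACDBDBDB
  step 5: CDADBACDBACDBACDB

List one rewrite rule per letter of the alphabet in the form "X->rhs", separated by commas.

A->DB, B->DA, C->A, D->C

  step 2 ⇒ step 3: CDAAA ⇒ A·C·DB·DB·DB
    A ↦ DB
    C ↦ A
    D ↦ C
    B ↦ DA  (constrained at step 3)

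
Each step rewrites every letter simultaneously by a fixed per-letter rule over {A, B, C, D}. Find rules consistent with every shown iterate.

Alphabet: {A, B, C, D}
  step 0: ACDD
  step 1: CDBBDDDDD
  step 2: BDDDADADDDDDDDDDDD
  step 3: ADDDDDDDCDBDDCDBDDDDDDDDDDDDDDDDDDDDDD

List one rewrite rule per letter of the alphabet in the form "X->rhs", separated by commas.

  step 2 ⇒ step 3: BDDDADADDDDDDDDDDD ⇒ AD·DD·DD·DD·CDB·DD·CDB·DD·DD·DD·DD·DD·DD·DD·DD·DD·DD·DD
    A ↦ CDB
    B ↦ AD
    D ↦ DD
  step 0 ⇒ step 1: ACDD ⇒ CDB·BD·DD·DD
    C ↦ BD

A->CDB, B->AD, C->BD, D->DD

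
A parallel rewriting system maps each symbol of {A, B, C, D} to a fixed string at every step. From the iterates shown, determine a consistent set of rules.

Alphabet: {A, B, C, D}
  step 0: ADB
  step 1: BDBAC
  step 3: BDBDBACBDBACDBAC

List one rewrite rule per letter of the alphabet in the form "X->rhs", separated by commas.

  step 0 ⇒ step 1: ADB ⇒ B·DB·AC
    A ↦ B
    B ↦ AC
    D ↦ DB
    C ↦ DB  (constrained at step 1)

A->B, B->AC, C->DB, D->DB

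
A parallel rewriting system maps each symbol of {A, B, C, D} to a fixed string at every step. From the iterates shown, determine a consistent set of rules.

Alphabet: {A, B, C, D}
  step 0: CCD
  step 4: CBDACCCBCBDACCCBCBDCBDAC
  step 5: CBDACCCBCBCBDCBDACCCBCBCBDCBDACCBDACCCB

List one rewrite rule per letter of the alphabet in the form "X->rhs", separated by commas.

  step 4 ⇒ step 5: CBDACCCBCBDACCCBCBDCBDAC ⇒ CB·D·AC·C·CB·CB·CB·D·CB·D·AC·C·CB·CB·CB·D·CB·D·AC·CB·D·AC·C·CB
    A ↦ C
    B ↦ D
    C ↦ CB
    D ↦ AC

A->C, B->D, C->CB, D->AC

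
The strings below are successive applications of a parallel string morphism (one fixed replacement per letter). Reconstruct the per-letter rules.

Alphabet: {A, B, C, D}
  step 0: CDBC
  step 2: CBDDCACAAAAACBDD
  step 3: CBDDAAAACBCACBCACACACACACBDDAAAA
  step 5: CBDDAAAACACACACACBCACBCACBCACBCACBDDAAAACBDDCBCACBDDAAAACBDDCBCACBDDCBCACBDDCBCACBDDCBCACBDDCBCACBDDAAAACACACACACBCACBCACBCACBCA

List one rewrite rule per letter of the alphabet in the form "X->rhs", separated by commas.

  step 2 ⇒ step 3: CBDDCACAAAAACBDD ⇒ CB·DD·AA·AA·CB·CA·CB·CA·CA·CA·CA·CA·CB·DD·AA·AA
    A ↦ CA
    B ↦ DD
    C ↦ CB
    D ↦ AA

A->CA, B->DD, C->CB, D->AA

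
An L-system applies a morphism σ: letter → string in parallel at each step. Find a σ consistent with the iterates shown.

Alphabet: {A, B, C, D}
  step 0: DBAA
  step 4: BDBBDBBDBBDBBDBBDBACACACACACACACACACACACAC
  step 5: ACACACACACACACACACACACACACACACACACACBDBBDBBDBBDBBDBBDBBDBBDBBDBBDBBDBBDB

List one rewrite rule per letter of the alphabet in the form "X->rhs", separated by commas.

  step 4 ⇒ step 5: BDBBDBBDBBDBBDBBDBACACACACACACACACACACACAC ⇒ AC·AC·AC·AC·AC·AC·AC·AC·AC·AC·AC·AC·AC·AC·AC·AC·AC·AC·BD·B·BD·B·BD·B·BD·B·BD·B·BD·B·BD·B·BD·B·BD·B·BD·B·BD·B·BD·B
    A ↦ BD
    B ↦ AC
    C ↦ B
    D ↦ AC

A->BD, B->AC, C->B, D->AC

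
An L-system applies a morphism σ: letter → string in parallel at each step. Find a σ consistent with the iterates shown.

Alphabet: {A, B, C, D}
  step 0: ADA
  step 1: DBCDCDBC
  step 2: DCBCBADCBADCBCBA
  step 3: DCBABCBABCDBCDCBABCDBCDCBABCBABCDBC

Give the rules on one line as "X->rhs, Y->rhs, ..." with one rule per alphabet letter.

A->DBC, B->BC, C->BA, D->DC

  step 2 ⇒ step 3: DCBCBADCBADCBCBA ⇒ DC·BA·BC·BA·BC·DBC·DC·BA·BC·DBC·DC·BA·BC·BA·BC·DBC
    A ↦ DBC
    B ↦ BC
    C ↦ BA
    D ↦ DC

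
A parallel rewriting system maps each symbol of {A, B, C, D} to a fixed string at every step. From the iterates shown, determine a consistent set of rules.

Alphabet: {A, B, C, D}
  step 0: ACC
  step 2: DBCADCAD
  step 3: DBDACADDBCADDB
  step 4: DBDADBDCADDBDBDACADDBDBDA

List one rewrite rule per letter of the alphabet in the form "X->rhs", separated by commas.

A->D, B->DA, C->CA, D->DB

  step 3 ⇒ step 4: DBDACADDBCADDB ⇒ DB·DA·DB·D·CA·D·DB·DB·DA·CA·D·DB·DB·DA
    A ↦ D
    B ↦ DA
    C ↦ CA
    D ↦ DB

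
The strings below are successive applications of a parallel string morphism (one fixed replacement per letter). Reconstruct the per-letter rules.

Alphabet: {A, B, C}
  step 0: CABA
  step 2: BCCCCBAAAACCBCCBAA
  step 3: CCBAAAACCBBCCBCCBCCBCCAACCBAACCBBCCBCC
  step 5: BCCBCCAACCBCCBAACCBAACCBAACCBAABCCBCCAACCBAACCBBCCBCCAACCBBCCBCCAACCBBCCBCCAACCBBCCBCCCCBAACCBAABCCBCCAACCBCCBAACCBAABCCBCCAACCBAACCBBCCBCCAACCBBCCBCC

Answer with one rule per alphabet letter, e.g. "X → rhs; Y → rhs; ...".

A->BCC, B->CCB, C->A

  step 2 ⇒ step 3: BCCCCBAAAACCBCCBAA ⇒ CCB·A·A·A·A·CCB·BCC·BCC·BCC·BCC·A·A·CCB·A·A·CCB·BCC·BCC
    A ↦ BCC
    B ↦ CCB
    C ↦ A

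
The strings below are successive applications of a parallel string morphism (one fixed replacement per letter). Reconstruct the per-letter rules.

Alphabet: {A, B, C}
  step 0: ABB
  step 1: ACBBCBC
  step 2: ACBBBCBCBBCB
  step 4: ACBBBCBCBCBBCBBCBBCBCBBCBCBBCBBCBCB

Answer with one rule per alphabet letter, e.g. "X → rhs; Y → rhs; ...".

  step 1 ⇒ step 2: ACBBCBC ⇒ ACB·B·BC·BC·B·BC·B
    A ↦ ACB
    B ↦ BC
    C ↦ B

A->ACB, B->BC, C->B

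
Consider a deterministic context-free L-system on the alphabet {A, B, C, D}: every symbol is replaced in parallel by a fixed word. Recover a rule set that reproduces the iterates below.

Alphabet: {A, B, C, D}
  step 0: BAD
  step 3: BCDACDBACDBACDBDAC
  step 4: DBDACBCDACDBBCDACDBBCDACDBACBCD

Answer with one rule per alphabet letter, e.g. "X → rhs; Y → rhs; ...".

  step 3 ⇒ step 4: BCDACDBACDBACDBDAC ⇒ DB·D·AC·BC·D·AC·DB·BC·D·AC·DB·BC·D·AC·DB·AC·BC·D
    A ↦ BC
    B ↦ DB
    C ↦ D
    D ↦ AC

A->BC, B->DB, C->D, D->AC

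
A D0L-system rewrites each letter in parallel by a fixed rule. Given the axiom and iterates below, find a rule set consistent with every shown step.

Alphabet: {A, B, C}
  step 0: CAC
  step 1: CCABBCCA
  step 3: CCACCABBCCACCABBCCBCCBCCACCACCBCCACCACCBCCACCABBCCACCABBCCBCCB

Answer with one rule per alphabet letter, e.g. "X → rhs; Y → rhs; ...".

A->BB, B->CCB, C->CCA

  step 0 ⇒ step 1: CAC ⇒ CCA·BB·CCA
    A ↦ BB
    C ↦ CCA
    B ↦ CCB  (constrained at step 1)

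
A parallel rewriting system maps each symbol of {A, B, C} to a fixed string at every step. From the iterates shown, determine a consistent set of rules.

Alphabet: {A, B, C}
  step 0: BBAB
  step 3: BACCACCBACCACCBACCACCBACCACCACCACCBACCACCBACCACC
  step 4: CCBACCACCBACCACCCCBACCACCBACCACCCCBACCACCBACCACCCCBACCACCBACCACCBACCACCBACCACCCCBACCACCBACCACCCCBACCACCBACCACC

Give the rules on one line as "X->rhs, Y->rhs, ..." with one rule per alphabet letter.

A->B, B->CC, C->ACC

  step 3 ⇒ step 4: BACCACCBACCACCBACCACCBACCACCACCACCBACCACCBACCACC ⇒ CC·B·ACC·ACC·B·ACC·ACC·CC·B·ACC·ACC·B·ACC·ACC·CC·B·ACC·ACC·B·ACC·ACC·CC·B·ACC·ACC·B·ACC·ACC·B·ACC·ACC·B·ACC·ACC·CC·B·ACC·ACC·B·ACC·ACC·CC·B·ACC·ACC·B·ACC·ACC
    A ↦ B
    B ↦ CC
    C ↦ ACC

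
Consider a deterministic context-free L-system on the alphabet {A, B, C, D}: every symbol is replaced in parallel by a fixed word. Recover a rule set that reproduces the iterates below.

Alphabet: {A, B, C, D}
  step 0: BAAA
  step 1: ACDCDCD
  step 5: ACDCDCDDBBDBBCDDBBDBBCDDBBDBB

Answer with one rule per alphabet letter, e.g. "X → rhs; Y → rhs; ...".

  step 0 ⇒ step 1: BAAA ⇒ A·CD·CD·CD
    A ↦ CD
    B ↦ A
    C ↦ DB  (constrained at step 1)
    D ↦ B  (constrained at step 1)

A->CD, B->A, C->DB, D->B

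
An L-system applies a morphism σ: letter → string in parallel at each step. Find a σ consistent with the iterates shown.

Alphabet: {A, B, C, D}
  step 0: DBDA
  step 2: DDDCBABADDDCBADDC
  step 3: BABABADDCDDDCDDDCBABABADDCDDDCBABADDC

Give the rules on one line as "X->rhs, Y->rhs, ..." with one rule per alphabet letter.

A->DC, B->DD, C->DDC, D->BA

  step 2 ⇒ step 3: DDDCBABADDDCBADDC ⇒ BA·BA·BA·DDC·DD·DC·DD·DC·BA·BA·BA·DDC·DD·DC·BA·BA·DDC
    A ↦ DC
    B ↦ DD
    C ↦ DDC
    D ↦ BA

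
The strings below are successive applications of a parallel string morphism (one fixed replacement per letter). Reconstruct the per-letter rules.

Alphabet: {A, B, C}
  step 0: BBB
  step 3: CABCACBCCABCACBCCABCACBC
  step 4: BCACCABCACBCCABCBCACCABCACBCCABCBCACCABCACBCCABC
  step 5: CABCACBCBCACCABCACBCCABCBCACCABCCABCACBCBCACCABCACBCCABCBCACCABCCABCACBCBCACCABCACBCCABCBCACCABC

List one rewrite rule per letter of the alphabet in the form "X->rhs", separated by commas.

  step 4 ⇒ step 5: BCACCABCACBCCABCBCACCABCACBCCABCBCACCABCACBCCABC ⇒ CA·BC·AC·BC·BC·AC·CA·BC·AC·BC·CA·BC·BC·AC·CA·BC·CA·BC·AC·BC·BC·AC·CA·BC·AC·BC·CA·BC·BC·AC·CA·BC·CA·BC·AC·BC·BC·AC·CA·BC·AC·BC·CA·BC·BC·AC·CA·BC
    A ↦ AC
    B ↦ CA
    C ↦ BC

A->AC, B->CA, C->BC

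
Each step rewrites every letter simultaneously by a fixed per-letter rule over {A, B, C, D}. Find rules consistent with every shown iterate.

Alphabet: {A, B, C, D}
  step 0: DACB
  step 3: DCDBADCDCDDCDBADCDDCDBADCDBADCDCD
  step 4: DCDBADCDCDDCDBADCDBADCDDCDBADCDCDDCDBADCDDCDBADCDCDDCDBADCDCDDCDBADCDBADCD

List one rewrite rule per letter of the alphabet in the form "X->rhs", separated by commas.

  step 3 ⇒ step 4: DCDBADCDCDDCDBADCDDCDBADCDBADCDCD ⇒ DCD·BA·DCD·C·D·DCD·BA·DCD·BA·DCD·DCD·BA·DCD·C·D·DCD·BA·DCD·DCD·BA·DCD·C·D·DCD·BA·DCD·C·D·DCD·BA·DCD·BA·DCD
    A ↦ D
    B ↦ C
    C ↦ BA
    D ↦ DCD

A->D, B->C, C->BA, D->DCD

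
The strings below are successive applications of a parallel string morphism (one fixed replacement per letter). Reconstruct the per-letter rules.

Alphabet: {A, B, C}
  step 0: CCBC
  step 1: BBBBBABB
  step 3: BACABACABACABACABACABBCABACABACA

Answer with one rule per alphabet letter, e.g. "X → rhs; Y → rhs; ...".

A->CA, B->BA, C->BB

  step 0 ⇒ step 1: CCBC ⇒ BB·BB·BA·BB
    B ↦ BA
    C ↦ BB
    A ↦ CA  (constrained at step 1)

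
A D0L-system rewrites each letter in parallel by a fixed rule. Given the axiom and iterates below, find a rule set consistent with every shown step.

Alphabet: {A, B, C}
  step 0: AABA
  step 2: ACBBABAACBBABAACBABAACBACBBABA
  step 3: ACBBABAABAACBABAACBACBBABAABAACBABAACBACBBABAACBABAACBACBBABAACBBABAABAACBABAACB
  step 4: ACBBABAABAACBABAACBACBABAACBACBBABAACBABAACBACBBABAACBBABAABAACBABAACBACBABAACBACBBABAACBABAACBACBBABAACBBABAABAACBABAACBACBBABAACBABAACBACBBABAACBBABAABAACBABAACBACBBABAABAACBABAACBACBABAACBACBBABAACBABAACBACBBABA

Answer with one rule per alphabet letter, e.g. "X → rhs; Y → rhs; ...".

A->ACB, B->ABA, C->B

  step 3 ⇒ step 4: ACBBABAABAACBABAACBACBBABAABAACBABAACBACBBABAACBABAACBACBBABAACBBABAABAACBABAACB ⇒ ACB·B·ABA·ABA·ACB·ABA·ACB·ACB·ABA·ACB·ACB·B·ABA·ACB·ABA·ACB·ACB·B·ABA·ACB·B·ABA·ABA·ACB·ABA·ACB·ACB·ABA·ACB·ACB·B·ABA·ACB·ABA·ACB·ACB·B·ABA·ACB·B·ABA·ABA·ACB·ABA·ACB·ACB·B·ABA·ACB·ABA·ACB·ACB·B·ABA·ACB·B·ABA·ABA·ACB·ABA·ACB·ACB·B·ABA·ABA·ACB·ABA·ACB·ACB·ABA·ACB·ACB·B·ABA·ACB·ABA·ACB·ACB·B·ABA
    A ↦ ACB
    B ↦ ABA
    C ↦ B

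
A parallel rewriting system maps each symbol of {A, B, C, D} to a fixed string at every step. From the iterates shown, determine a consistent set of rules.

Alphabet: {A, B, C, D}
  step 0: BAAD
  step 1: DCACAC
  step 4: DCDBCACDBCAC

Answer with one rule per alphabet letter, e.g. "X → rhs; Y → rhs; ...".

A->CA, B->D, C->B, D->C

  step 0 ⇒ step 1: BAAD ⇒ D·CA·CA·C
    A ↦ CA
    B ↦ D
    D ↦ C
    C ↦ B  (constrained at step 1)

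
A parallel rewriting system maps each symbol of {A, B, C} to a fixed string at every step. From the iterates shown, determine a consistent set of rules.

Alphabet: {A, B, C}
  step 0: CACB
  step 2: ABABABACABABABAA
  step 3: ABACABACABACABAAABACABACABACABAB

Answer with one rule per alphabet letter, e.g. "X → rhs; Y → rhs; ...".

A->AB, B->AC, C->AA

  step 2 ⇒ step 3: ABABABACABABABAA ⇒ AB·AC·AB·AC·AB·AC·AB·AA·AB·AC·AB·AC·AB·AC·AB·AB
    A ↦ AB
    B ↦ AC
    C ↦ AA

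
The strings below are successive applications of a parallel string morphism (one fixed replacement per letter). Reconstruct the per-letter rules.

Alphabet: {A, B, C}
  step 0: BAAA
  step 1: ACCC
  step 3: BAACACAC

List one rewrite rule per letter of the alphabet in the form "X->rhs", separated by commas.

A->C, B->A, C->BA

  step 0 ⇒ step 1: BAAA ⇒ A·C·C·C
    A ↦ C
    B ↦ A
    C ↦ BA  (constrained at step 1)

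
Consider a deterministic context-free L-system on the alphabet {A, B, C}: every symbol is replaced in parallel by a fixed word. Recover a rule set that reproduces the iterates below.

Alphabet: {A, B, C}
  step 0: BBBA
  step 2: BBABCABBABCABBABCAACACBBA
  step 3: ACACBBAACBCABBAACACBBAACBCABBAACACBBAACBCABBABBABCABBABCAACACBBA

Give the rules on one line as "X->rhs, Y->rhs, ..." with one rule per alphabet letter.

  step 2 ⇒ step 3: BBABCABBABCABBABCAACACBBA ⇒ AC·AC·BBA·AC·BCA·BBA·AC·AC·BBA·AC·BCA·BBA·AC·AC·BBA·AC·BCA·BBA·BBA·BCA·BBA·BCA·AC·AC·BBA
    A ↦ BBA
    B ↦ AC
    C ↦ BCA

A->BBA, B->AC, C->BCA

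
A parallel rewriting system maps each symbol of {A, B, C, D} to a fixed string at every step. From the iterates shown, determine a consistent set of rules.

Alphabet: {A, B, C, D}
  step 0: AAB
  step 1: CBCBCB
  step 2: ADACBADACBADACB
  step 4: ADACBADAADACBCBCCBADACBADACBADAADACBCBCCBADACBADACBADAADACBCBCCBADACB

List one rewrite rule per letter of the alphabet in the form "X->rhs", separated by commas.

A->CB, B->CB, C->ADA, D->C

  step 1 ⇒ step 2: CBCBCB ⇒ ADA·CB·ADA·CB·ADA·CB
    B ↦ CB
    C ↦ ADA
  step 0 ⇒ step 1: AAB ⇒ CB·CB·CB
    A ↦ CB
    D ↦ C  (constrained at step 2)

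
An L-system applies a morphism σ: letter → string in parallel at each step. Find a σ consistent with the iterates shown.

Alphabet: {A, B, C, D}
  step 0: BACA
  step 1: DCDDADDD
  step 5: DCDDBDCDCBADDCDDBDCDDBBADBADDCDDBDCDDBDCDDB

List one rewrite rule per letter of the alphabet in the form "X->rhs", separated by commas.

A->DD, B->DC, C->AD, D->B

  step 0 ⇒ step 1: BACA ⇒ DC·DD·AD·DD
    A ↦ DD
    B ↦ DC
    C ↦ AD
    D ↦ B  (constrained at step 1)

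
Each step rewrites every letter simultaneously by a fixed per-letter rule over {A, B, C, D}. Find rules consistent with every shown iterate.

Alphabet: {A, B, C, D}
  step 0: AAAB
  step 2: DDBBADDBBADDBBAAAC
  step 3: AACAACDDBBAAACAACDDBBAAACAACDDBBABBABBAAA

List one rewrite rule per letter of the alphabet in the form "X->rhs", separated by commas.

A->BBA, B->D, C->AA, D->AAC

  step 2 ⇒ step 3: DDBBADDBBADDBBAAAC ⇒ AAC·AAC·D·D·BBA·AAC·AAC·D·D·BBA·AAC·AAC·D·D·BBA·BBA·BBA·AA
    A ↦ BBA
    B ↦ D
    C ↦ AA
    D ↦ AAC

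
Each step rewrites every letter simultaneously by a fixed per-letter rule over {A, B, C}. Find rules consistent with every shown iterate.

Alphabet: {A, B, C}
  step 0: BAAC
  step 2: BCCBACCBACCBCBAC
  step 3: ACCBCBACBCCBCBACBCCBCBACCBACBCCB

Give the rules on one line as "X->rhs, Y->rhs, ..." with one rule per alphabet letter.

  step 2 ⇒ step 3: BCCBACCBACCBCBAC ⇒ AC·CB·CB·AC·BC·CB·CB·AC·BC·CB·CB·AC·CB·AC·BC·CB
    A ↦ BC
    B ↦ AC
    C ↦ CB

A->BC, B->AC, C->CB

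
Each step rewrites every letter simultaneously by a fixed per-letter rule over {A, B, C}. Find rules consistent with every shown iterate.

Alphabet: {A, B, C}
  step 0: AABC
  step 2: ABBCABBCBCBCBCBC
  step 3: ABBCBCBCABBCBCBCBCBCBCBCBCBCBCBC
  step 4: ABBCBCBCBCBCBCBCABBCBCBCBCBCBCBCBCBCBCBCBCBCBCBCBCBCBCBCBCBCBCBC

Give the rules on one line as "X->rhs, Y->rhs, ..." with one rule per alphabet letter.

  step 3 ⇒ step 4: ABBCBCBCABBCBCBCBCBCBCBCBCBCBCBC ⇒ AB·BC·BC·BC·BC·BC·BC·BC·AB·BC·BC·BC·BC·BC·BC·BC·BC·BC·BC·BC·BC·BC·BC·BC·BC·BC·BC·BC·BC·BC·BC·BC
    A ↦ AB
    B ↦ BC
    C ↦ BC

A->AB, B->BC, C->BC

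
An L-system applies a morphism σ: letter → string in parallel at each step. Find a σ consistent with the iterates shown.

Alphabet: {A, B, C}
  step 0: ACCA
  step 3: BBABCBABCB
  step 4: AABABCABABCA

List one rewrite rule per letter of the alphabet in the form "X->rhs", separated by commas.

  step 3 ⇒ step 4: BBABCBABCB ⇒ A·A·B·A·BC·A·B·A·BC·A
    A ↦ B
    B ↦ A
    C ↦ BC

A->B, B->A, C->BC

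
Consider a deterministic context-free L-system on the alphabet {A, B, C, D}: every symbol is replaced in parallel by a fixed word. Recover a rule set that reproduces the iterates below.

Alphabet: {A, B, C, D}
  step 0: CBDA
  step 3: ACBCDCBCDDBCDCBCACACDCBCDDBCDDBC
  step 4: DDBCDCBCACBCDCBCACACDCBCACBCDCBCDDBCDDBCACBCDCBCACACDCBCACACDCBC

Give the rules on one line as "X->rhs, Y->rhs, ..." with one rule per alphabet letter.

A->DD, B->DC, C->BC, D->AC

  step 3 ⇒ step 4: ACBCDCBCDDBCDCBCACACDCBCDDBCDDBC ⇒ DD·BC·DC·BC·AC·BC·DC·BC·AC·AC·DC·BC·AC·BC·DC·BC·DD·BC·DD·BC·AC·BC·DC·BC·AC·AC·DC·BC·AC·AC·DC·BC
    A ↦ DD
    B ↦ DC
    C ↦ BC
    D ↦ AC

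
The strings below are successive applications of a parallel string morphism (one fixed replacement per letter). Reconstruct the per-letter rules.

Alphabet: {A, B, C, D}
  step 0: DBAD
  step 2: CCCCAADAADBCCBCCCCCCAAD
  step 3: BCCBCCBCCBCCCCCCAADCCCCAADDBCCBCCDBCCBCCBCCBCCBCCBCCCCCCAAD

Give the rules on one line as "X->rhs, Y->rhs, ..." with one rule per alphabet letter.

A->CC, B->D, C->BCC, D->AAD

  step 2 ⇒ step 3: CCCCAADAADBCCBCCCCCCAAD ⇒ BCC·BCC·BCC·BCC·CC·CC·AAD·CC·CC·AAD·D·BCC·BCC·D·BCC·BCC·BCC·BCC·BCC·BCC·CC·CC·AAD
    A ↦ CC
    B ↦ D
    C ↦ BCC
    D ↦ AAD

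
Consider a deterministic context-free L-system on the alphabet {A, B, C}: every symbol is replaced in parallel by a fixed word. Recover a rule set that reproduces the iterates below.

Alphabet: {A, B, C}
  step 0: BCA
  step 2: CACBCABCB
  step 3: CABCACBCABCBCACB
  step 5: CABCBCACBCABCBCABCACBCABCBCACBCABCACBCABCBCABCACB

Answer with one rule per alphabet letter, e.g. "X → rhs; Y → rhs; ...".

A->B, B->CB, C->CA

  step 2 ⇒ step 3: CACBCABCB ⇒ CA·B·CA·CB·CA·B·CB·CA·CB
    A ↦ B
    B ↦ CB
    C ↦ CA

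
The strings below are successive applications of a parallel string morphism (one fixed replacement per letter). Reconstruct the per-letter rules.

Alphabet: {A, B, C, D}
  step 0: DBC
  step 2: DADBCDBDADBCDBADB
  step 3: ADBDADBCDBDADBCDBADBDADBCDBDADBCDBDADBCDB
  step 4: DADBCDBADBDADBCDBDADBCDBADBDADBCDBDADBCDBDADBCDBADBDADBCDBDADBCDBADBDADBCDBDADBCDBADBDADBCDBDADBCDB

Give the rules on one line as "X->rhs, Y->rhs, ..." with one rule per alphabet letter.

  step 3 ⇒ step 4: ADBDADBCDBDADBCDBADBDADBCDBDADBCDBDADBCDB ⇒ D·ADB·CDB·ADB·D·ADB·CDB·D·ADB·CDB·ADB·D·ADB·CDB·D·ADB·CDB·D·ADB·CDB·ADB·D·ADB·CDB·D·ADB·CDB·ADB·D·ADB·CDB·D·ADB·CDB·ADB·D·ADB·CDB·D·ADB·CDB
    A ↦ D
    B ↦ CDB
    C ↦ D
    D ↦ ADB

A->D, B->CDB, C->D, D->ADB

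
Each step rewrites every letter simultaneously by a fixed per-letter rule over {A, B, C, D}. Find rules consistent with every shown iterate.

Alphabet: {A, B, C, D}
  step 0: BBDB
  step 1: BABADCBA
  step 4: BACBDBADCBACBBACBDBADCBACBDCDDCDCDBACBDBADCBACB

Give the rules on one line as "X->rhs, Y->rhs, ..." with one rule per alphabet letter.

A->CB, B->BA, C->D, D->DC

  step 0 ⇒ step 1: BBDB ⇒ BA·BA·DC·BA
    B ↦ BA
    D ↦ DC
    A ↦ CB  (constrained at step 1)
    C ↦ D  (constrained at step 1)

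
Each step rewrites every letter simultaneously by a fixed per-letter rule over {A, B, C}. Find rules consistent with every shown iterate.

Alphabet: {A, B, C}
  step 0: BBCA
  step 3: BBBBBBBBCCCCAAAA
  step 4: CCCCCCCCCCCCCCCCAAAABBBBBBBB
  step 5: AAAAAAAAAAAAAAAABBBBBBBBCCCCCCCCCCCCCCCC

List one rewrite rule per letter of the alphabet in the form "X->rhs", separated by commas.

  step 4 ⇒ step 5: CCCCCCCCCCCCCCCCAAAABBBBBBBB ⇒ A·A·A·A·A·A·A·A·A·A·A·A·A·A·A·A·BB·BB·BB·BB·CC·CC·CC·CC·CC·CC·CC·CC
    A ↦ BB
    B ↦ CC
    C ↦ A

A->BB, B->CC, C->A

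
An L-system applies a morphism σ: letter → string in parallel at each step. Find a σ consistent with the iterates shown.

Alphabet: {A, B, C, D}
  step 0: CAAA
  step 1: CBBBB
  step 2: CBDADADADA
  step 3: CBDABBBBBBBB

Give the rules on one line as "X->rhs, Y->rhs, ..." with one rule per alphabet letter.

  step 2 ⇒ step 3: CBDADADADA ⇒ CB·DA·B·B·B·B·B·B·B·B
    A ↦ B
    B ↦ DA
    C ↦ CB
    D ↦ B

A->B, B->DA, C->CB, D->B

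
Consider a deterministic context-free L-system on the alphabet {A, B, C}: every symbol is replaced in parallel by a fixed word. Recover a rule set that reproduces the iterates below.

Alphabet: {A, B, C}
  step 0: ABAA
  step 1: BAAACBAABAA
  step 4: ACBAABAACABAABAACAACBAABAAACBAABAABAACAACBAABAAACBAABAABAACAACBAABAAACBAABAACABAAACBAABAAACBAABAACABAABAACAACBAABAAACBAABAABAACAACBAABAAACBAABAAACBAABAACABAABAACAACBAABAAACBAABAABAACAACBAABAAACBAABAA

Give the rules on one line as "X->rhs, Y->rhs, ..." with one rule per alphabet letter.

  step 0 ⇒ step 1: ABAA ⇒ BAA·AC·BAA·BAA
    A ↦ BAA
    B ↦ AC
    C ↦ CA  (constrained at step 1)

A->BAA, B->AC, C->CA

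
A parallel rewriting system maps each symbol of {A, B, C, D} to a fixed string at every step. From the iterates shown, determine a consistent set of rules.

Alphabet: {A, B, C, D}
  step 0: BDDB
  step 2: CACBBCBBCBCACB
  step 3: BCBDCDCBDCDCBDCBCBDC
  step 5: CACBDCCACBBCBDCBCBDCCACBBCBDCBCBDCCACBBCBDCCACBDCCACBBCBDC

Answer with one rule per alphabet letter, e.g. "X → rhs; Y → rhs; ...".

A->C, B->DC, C->B, D->CAC

  step 2 ⇒ step 3: CACBBCBBCBCACB ⇒ B·C·B·DC·DC·B·DC·DC·B·DC·B·C·B·DC
    A ↦ C
    B ↦ DC
    C ↦ B
    D ↦ CAC  (constrained at step 0)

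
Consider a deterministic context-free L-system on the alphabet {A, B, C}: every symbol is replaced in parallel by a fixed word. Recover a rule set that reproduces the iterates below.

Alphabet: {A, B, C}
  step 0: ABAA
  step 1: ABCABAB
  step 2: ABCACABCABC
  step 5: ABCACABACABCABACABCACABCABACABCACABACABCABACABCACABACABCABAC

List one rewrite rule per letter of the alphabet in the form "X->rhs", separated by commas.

A->AB, B->C, C->AC

  step 1 ⇒ step 2: ABCABAB ⇒ AB·C·AC·AB·C·AB·C
    A ↦ AB
    B ↦ C
    C ↦ AC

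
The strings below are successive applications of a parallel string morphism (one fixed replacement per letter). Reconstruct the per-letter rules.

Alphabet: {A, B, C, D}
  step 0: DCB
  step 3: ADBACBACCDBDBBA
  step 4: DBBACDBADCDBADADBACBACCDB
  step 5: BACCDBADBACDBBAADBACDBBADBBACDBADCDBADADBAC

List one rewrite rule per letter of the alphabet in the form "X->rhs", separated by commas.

A->DB, B->C, C->AD, D->BA

  step 4 ⇒ step 5: DBBACDBADCDBADADBACBACCDB ⇒ BA·C·C·DB·AD·BA·C·DB·BA·AD·BA·C·DB·BA·DB·BA·C·DB·AD·C·DB·AD·AD·BA·C
    A ↦ DB
    B ↦ C
    C ↦ AD
    D ↦ BA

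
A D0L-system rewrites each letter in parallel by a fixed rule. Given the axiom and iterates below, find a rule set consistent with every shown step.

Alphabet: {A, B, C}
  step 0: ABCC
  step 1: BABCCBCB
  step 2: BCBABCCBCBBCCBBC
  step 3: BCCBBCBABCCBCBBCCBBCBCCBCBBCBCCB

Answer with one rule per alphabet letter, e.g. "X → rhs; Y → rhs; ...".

  step 2 ⇒ step 3: BCBABCCBCBBCCBBC ⇒ BC·CB·BC·BA·BC·CB·CB·BC·CB·BC·BC·CB·CB·BC·BC·CB
    A ↦ BA
    B ↦ BC
    C ↦ CB

A->BA, B->BC, C->CB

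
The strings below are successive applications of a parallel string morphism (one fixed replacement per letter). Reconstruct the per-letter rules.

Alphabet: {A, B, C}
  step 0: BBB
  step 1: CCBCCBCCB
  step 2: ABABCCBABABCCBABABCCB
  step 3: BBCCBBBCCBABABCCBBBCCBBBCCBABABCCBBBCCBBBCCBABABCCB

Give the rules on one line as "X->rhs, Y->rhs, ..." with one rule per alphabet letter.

A->BB, B->CCB, C->AB

  step 2 ⇒ step 3: ABABCCBABABCCBABABCCB ⇒ BB·CCB·BB·CCB·AB·AB·CCB·BB·CCB·BB·CCB·AB·AB·CCB·BB·CCB·BB·CCB·AB·AB·CCB
    A ↦ BB
    B ↦ CCB
    C ↦ AB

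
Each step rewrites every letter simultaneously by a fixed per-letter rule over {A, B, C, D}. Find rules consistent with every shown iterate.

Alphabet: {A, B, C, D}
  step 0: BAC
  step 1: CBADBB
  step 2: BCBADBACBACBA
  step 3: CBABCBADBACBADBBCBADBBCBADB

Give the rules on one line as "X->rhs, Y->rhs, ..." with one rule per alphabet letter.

A->DB, B->CBA, C->B, D->A

  step 2 ⇒ step 3: BCBADBACBACBA ⇒ CBA·B·CBA·DB·A·CBA·DB·B·CBA·DB·B·CBA·DB
    A ↦ DB
    B ↦ CBA
    C ↦ B
    D ↦ A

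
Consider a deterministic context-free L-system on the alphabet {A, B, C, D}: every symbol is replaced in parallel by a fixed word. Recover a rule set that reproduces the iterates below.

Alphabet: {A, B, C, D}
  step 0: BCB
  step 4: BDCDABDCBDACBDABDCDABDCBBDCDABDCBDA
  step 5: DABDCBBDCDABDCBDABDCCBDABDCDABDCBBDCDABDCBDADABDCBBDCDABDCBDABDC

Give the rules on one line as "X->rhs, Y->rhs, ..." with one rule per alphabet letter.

  step 4 ⇒ step 5: BDCDABDCBDACBDABDCDABDCBBDCDABDCBDA ⇒ DA·BD·CB·BD·C·DA·BD·CB·DA·BD·C·CB·DA·BD·C·DA·BD·CB·BD·C·DA·BD·CB·DA·DA·BD·CB·BD·C·DA·BD·CB·DA·BD·C
    A ↦ C
    B ↦ DA
    C ↦ CB
    D ↦ BD

A->C, B->DA, C->CB, D->BD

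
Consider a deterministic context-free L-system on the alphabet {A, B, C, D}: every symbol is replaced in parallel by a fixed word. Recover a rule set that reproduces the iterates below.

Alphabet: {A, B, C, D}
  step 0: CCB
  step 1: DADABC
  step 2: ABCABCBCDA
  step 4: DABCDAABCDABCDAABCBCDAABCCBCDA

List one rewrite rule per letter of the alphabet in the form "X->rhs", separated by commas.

A->C, B->BC, C->DA, D->AB

  step 1 ⇒ step 2: DADABC ⇒ AB·C·AB·C·BC·DA
    A ↦ C
    B ↦ BC
    C ↦ DA
    D ↦ AB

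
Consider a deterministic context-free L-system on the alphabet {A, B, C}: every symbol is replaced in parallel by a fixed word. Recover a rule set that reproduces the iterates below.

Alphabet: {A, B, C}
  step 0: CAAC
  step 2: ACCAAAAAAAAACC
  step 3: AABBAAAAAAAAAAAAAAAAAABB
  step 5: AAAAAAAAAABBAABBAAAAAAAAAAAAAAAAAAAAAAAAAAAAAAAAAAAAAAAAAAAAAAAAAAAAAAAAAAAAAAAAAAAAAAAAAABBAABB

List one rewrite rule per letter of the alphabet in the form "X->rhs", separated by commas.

  step 2 ⇒ step 3: ACCAAAAAAAAACC ⇒ AA·B·B·AA·AA·AA·AA·AA·AA·AA·AA·AA·B·B
    A ↦ AA
    C ↦ B
    B ↦ ACC  (constrained at step 3)

A->AA, B->ACC, C->B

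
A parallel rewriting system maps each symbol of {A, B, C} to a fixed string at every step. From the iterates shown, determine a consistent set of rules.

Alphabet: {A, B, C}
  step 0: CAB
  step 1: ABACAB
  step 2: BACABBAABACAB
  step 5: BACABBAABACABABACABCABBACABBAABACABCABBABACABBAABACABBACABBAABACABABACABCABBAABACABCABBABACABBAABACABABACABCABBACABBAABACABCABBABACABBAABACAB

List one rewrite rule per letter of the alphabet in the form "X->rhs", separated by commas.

  step 1 ⇒ step 2: ABACAB ⇒ BA·CAB·BA·A·BA·CAB
    A ↦ BA
    B ↦ CAB
    C ↦ A

A->BA, B->CAB, C->A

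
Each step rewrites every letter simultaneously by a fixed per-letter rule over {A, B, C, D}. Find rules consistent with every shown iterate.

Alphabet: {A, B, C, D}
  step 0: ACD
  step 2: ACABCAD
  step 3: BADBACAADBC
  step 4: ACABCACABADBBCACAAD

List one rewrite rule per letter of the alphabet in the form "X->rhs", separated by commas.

  step 3 ⇒ step 4: BADBACAADBC ⇒ ACA·B·C·ACA·B·AD·B·B·C·ACA·AD
    A ↦ B
    B ↦ ACA
    C ↦ AD
    D ↦ C

A->B, B->ACA, C->AD, D->C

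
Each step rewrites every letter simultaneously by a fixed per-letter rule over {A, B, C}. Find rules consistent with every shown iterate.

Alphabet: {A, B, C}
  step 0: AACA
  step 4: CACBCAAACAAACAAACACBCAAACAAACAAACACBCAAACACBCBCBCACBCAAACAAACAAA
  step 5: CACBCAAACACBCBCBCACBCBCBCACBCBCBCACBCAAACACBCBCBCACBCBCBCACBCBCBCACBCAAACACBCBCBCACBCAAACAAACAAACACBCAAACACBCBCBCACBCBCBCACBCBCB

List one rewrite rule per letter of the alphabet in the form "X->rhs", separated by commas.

  step 4 ⇒ step 5: CACBCAAACAAACAAACACBCAAACAAACAAACACBCAAACACBCBCBCACBCAAACAAACAAA ⇒ CA·CB·CA·AA·CA·CB·CB·CB·CA·CB·CB·CB·CA·CB·CB·CB·CA·CB·CA·AA·CA·CB·CB·CB·CA·CB·CB·CB·CA·CB·CB·CB·CA·CB·CA·AA·CA·CB·CB·CB·CA·CB·CA·AA·CA·AA·CA·AA·CA·CB·CA·AA·CA·CB·CB·CB·CA·CB·CB·CB·CA·CB·CB·CB
    A ↦ CB
    B ↦ AA
    C ↦ CA

A->CB, B->AA, C->CA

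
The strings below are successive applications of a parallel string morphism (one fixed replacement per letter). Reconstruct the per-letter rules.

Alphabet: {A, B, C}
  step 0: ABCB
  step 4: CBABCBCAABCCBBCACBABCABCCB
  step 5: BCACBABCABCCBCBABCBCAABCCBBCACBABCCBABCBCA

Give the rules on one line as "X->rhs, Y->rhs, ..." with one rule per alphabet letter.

A->CB, B->A, C->BC

  step 4 ⇒ step 5: CBABCBCAABCCBBCACBABCABCCB ⇒ BC·A·CB·A·BC·A·BC·CB·CB·A·BC·BC·A·A·BC·CB·BC·A·CB·A·BC·CB·A·BC·BC·A
    A ↦ CB
    B ↦ A
    C ↦ BC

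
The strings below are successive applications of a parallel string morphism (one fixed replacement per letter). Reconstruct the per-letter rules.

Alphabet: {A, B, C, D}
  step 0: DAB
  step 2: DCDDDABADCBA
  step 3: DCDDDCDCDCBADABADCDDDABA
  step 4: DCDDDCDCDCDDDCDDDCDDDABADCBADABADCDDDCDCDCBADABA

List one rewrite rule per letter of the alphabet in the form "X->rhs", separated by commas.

  step 3 ⇒ step 4: DCDDDCDCDCBADABADCDDDABA ⇒ DC·DD·DC·DC·DC·DD·DC·DD·DC·DD·DA·BA·DC·BA·DA·BA·DC·DD·DC·DC·DC·BA·DA·BA
    A ↦ BA
    B ↦ DA
    C ↦ DD
    D ↦ DC

A->BA, B->DA, C->DD, D->DC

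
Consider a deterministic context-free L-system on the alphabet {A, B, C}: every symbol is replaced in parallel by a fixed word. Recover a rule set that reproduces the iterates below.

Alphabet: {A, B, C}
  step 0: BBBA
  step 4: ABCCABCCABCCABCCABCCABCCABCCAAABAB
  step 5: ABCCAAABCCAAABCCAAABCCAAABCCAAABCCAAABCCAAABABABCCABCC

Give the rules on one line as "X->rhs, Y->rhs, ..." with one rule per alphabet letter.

  step 4 ⇒ step 5: ABCCABCCABCCABCCABCCABCCABCCAAABAB ⇒ AB·CC·A·A·AB·CC·A·A·AB·CC·A·A·AB·CC·A·A·AB·CC·A·A·AB·CC·A·A·AB·CC·A·A·AB·AB·AB·CC·AB·CC
    A ↦ AB
    B ↦ CC
    C ↦ A

A->AB, B->CC, C->A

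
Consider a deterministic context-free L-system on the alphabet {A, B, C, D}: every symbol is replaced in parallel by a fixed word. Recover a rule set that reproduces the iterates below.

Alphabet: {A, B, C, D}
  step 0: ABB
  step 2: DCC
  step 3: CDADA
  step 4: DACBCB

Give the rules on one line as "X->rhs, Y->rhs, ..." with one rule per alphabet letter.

  step 3 ⇒ step 4: CDADA ⇒ DA·C·B·C·B
    A ↦ B
    C ↦ DA
    D ↦ C
    B ↦ D  (constrained at step 0)

A->B, B->D, C->DA, D->C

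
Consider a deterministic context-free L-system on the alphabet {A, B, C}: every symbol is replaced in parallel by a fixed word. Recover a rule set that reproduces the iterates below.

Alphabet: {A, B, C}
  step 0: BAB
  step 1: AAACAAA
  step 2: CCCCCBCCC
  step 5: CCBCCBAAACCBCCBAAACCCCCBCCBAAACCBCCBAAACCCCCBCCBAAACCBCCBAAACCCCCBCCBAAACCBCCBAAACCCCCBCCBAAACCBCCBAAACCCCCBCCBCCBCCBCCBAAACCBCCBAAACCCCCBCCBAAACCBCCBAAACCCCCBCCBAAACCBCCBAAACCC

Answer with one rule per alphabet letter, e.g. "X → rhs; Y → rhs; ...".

A->C, B->AAA, C->CCB

  step 1 ⇒ step 2: AAACAAA ⇒ C·C·C·CCB·C·C·C
    A ↦ C
    C ↦ CCB
  step 0 ⇒ step 1: BAB ⇒ AAA·C·AAA
    B ↦ AAA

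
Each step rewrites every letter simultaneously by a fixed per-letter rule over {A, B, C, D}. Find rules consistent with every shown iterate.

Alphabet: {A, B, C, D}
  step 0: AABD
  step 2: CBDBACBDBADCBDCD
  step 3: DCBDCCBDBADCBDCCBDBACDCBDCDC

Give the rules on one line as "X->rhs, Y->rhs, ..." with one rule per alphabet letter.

A->BA, B->CBD, C->D, D->C

  step 2 ⇒ step 3: CBDBACBDBADCBDCD ⇒ D·CBD·C·CBD·BA·D·CBD·C·CBD·BA·C·D·CBD·C·D·C
    A ↦ BA
    B ↦ CBD
    C ↦ D
    D ↦ C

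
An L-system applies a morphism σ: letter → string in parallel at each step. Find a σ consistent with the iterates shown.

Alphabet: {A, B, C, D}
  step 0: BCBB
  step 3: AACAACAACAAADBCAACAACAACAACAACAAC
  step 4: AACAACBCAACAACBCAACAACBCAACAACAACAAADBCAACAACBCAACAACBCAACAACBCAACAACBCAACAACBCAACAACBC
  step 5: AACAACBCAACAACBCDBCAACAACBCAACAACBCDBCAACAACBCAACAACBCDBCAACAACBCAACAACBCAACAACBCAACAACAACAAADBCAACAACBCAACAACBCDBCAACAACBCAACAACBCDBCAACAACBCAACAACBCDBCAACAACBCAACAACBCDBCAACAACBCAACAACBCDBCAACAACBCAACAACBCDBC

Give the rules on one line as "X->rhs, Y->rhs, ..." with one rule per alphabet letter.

  step 4 ⇒ step 5: AACAACBCAACAACBCAACAACBCAACAACAACAAADBCAACAACBCAACAACBCAACAACBCAACAACBCAACAACBCAACAACBC ⇒ AAC·AAC·BC·AAC·AAC·BC·D·BC·AAC·AAC·BC·AAC·AAC·BC·D·BC·AAC·AAC·BC·AAC·AAC·BC·D·BC·AAC·AAC·BC·AAC·AAC·BC·AAC·AAC·BC·AAC·AAC·AAC·AAA·D·BC·AAC·AAC·BC·AAC·AAC·BC·D·BC·AAC·AAC·BC·AAC·AAC·BC·D·BC·AAC·AAC·BC·AAC·AAC·BC·D·BC·AAC·AAC·BC·AAC·AAC·BC·D·BC·AAC·AAC·BC·AAC·AAC·BC·D·BC·AAC·AAC·BC·AAC·AAC·BC·D·BC
    A ↦ AAC
    B ↦ D
    C ↦ BC
    D ↦ AAA

A->AAC, B->D, C->BC, D->AAA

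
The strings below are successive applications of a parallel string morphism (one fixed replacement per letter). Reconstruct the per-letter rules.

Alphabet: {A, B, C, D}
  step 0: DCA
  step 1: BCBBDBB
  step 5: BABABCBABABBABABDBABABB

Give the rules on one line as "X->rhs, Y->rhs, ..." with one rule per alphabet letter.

A->B, B->A, C->BDB, D->BCB

  step 0 ⇒ step 1: DCA ⇒ BCB·BDB·B
    A ↦ B
    C ↦ BDB
    D ↦ BCB
    B ↦ A  (constrained at step 1)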